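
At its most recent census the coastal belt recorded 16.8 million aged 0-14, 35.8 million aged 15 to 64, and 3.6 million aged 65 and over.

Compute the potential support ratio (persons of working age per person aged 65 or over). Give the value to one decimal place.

Potential support ratio: 9.9

Potential support ratio = 35.8 / 3.6 = 9.9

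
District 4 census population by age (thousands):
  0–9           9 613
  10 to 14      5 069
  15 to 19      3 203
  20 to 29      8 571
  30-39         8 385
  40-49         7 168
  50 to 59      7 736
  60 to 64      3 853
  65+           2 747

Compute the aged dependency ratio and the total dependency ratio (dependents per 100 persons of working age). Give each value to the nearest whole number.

0–14: 9 613 + 5 069 = 14 682
15–64: 3 203 + 8 571 + 8 385 + 7 168 + 7 736 + 3 853 = 38 916
65+: 2 747
Old-age dependency ratio = 2 747 / 38 916 × 100 = 7
Total dependency ratio = (14 682 + 2 747) / 38 916 × 100 = 17 429 / 38 916 × 100 = 45

Old-age dependency ratio: 7
Total dependency ratio: 45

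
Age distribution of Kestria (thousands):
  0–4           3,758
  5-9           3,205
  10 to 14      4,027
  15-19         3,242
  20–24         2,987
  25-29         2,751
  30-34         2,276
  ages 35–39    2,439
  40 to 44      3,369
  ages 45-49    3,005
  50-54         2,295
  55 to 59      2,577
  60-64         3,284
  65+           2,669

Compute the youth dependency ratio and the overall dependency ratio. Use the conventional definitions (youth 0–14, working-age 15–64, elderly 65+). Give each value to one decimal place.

Youth dependency ratio: 38.9
Total dependency ratio: 48.4

0–14: 3,758 + 3,205 + 4,027 = 10,990
15–64: 3,242 + 2,987 + 2,751 + 2,276 + 2,439 + 3,369 + 3,005 + 2,295 + 2,577 + 3,284 = 28,225
65+: 2,669
Youth dependency ratio = 10,990 / 28,225 × 100 = 38.9
Total dependency ratio = (10,990 + 2,669) / 28,225 × 100 = 13,659 / 28,225 × 100 = 48.4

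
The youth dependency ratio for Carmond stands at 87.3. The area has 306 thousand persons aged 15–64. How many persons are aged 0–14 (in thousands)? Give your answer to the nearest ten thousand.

Aged 0–14: 270

Youth dependency ratio = youth / working-age × 100
87.3 = Y / 306 × 100
⇒ 270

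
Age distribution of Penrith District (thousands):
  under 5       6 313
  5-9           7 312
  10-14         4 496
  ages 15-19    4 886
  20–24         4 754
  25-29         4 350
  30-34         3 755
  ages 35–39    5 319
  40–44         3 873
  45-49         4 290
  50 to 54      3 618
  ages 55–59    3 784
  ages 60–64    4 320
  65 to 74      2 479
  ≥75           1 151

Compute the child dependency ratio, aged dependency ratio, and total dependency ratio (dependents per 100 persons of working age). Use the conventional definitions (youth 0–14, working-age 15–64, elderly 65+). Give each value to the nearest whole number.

0–14: 6 313 + 7 312 + 4 496 = 18 121
15–64: 4 886 + 4 754 + 4 350 + 3 755 + 5 319 + 3 873 + 4 290 + 3 618 + 3 784 + 4 320 = 42 949
65+: 2 479 + 1 151 = 3 630
Youth dependency ratio = 18 121 / 42 949 × 100 = 42
Old-age dependency ratio = 3 630 / 42 949 × 100 = 8
Total dependency ratio = (18 121 + 3 630) / 42 949 × 100 = 21 751 / 42 949 × 100 = 51

Youth dependency ratio: 42
Old-age dependency ratio: 8
Total dependency ratio: 51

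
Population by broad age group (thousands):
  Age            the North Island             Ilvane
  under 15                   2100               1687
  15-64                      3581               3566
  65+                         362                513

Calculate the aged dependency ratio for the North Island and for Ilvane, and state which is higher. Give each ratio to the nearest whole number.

the North Island: 10
Ilvane: 14
Higher: Ilvane

the North Island: 362 / 3581 × 100 = 10
Ilvane: 513 / 3566 × 100 = 14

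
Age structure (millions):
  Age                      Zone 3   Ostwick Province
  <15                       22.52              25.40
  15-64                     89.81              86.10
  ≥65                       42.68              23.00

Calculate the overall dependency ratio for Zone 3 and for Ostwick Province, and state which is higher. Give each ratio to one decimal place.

Zone 3: 72.6
Ostwick Province: 56.2
Higher: Zone 3

Zone 3: (22.52 + 42.68) / 89.81 × 100 = 65.20 / 89.81 × 100 = 72.6
Ostwick Province: (25.40 + 23.00) / 86.10 × 100 = 48.40 / 86.10 × 100 = 56.2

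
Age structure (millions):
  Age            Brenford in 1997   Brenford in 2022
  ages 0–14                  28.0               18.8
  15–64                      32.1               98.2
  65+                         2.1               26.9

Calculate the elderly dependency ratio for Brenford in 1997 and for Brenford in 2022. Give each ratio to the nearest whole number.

Brenford in 1997: 7
Brenford in 2022: 27

Brenford in 1997: 2.1 / 32.1 × 100 = 7
Brenford in 2022: 26.9 / 98.2 × 100 = 27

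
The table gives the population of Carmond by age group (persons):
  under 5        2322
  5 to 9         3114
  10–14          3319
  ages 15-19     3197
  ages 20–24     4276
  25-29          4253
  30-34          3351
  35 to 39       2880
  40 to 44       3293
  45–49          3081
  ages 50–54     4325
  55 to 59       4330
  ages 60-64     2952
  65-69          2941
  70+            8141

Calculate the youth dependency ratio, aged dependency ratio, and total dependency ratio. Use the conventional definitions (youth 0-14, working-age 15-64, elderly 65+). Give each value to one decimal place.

Youth dependency ratio: 24.4
Old-age dependency ratio: 30.8
Total dependency ratio: 55.2

0–14: 2322 + 3114 + 3319 = 8755
15–64: 3197 + 4276 + 4253 + 3351 + 2880 + 3293 + 3081 + 4325 + 4330 + 2952 = 35938
65+: 2941 + 8141 = 11082
Youth dependency ratio = 8755 / 35938 × 100 = 24.4
Old-age dependency ratio = 11082 / 35938 × 100 = 30.8
Total dependency ratio = (8755 + 11082) / 35938 × 100 = 19837 / 35938 × 100 = 55.2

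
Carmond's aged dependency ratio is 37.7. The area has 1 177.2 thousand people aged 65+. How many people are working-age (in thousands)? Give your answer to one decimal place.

Working-age: 3 122.5

Old-age dependency ratio = elderly / working-age × 100
37.7 = 1 177.2 / W × 100
⇒ 3 122.5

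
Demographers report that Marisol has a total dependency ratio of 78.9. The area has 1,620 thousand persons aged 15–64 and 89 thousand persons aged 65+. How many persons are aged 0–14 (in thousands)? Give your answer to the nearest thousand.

Total dependency ratio = (youth + elderly) / working-age × 100
78.9 = (Y + 89) / 1,620 × 100
⇒ 1,189

Aged 0–14: 1,189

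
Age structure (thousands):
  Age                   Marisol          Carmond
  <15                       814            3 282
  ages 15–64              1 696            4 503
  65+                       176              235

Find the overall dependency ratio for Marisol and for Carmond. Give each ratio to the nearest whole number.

Marisol: (814 + 176) / 1 696 × 100 = 990 / 1 696 × 100 = 58
Carmond: (3 282 + 235) / 4 503 × 100 = 3 517 / 4 503 × 100 = 78

Marisol: 58
Carmond: 78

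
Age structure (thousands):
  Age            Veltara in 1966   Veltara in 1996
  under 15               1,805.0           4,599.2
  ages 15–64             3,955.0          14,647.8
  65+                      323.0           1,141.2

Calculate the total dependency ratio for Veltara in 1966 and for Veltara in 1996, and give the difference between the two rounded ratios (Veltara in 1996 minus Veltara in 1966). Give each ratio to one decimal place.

Veltara in 1966: (1,805.0 + 323.0) / 3,955.0 × 100 = 2,128.0 / 3,955.0 × 100 = 53.8
Veltara in 1996: (4,599.2 + 1,141.2) / 14,647.8 × 100 = 5,740.4 / 14,647.8 × 100 = 39.2

Veltara in 1966: 53.8
Veltara in 1996: 39.2
Difference: -14.6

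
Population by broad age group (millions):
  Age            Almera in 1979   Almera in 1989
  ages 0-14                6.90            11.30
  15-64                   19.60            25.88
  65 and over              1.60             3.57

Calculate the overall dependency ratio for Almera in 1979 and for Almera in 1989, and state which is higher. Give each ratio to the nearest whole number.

Almera in 1979: (6.90 + 1.60) / 19.60 × 100 = 8.50 / 19.60 × 100 = 43
Almera in 1989: (11.30 + 3.57) / 25.88 × 100 = 14.87 / 25.88 × 100 = 57

Almera in 1979: 43
Almera in 1989: 57
Higher: Almera in 1989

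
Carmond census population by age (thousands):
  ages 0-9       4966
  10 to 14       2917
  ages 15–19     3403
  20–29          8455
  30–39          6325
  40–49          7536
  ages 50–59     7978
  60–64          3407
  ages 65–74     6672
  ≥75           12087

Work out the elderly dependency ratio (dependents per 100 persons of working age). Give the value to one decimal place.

Old-age dependency ratio: 50.6

0–14: 4966 + 2917 = 7883
15–64: 3403 + 8455 + 6325 + 7536 + 7978 + 3407 = 37104
65+: 6672 + 12087 = 18759
Old-age dependency ratio = 18759 / 37104 × 100 = 50.6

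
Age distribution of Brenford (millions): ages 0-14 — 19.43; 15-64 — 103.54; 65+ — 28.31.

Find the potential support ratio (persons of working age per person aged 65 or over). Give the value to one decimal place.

Potential support ratio = 103.54 / 28.31 = 3.7

Potential support ratio: 3.7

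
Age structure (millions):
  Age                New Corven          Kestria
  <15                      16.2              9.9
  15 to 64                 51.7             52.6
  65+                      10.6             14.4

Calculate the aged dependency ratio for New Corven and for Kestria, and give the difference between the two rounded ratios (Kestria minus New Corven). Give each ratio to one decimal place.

New Corven: 10.6 / 51.7 × 100 = 20.5
Kestria: 14.4 / 52.6 × 100 = 27.4

New Corven: 20.5
Kestria: 27.4
Difference: +6.9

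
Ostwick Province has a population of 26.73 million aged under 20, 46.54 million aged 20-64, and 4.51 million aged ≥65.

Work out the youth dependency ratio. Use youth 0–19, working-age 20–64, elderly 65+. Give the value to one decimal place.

Youth dependency ratio: 57.4

Youth dependency ratio = 26.73 / 46.54 × 100 = 57.4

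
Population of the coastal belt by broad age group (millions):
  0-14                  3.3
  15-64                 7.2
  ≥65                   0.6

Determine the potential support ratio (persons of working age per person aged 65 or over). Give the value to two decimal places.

Potential support ratio = 7.2 / 0.6 = 12.00

Potential support ratio: 12.00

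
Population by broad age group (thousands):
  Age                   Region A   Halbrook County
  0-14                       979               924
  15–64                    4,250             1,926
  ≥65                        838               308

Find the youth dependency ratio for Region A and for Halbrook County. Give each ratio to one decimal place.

Region A: 23.0
Halbrook County: 48.0

Region A: 979 / 4,250 × 100 = 23.0
Halbrook County: 924 / 1,926 × 100 = 48.0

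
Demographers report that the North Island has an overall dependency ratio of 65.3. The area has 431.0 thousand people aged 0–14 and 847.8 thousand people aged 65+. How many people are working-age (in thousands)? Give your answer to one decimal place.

Working-age: 1,958.3

Total dependency ratio = (youth + elderly) / working-age × 100
65.3 = (431.0 + 847.8) / W × 100
⇒ 1,958.3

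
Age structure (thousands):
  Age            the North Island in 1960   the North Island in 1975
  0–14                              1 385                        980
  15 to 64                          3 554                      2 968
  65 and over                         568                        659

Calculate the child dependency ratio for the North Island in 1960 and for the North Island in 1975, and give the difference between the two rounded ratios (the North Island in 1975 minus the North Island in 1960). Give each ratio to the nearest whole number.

the North Island in 1960: 39
the North Island in 1975: 33
Difference: -6

the North Island in 1960: 1 385 / 3 554 × 100 = 39
the North Island in 1975: 980 / 2 968 × 100 = 33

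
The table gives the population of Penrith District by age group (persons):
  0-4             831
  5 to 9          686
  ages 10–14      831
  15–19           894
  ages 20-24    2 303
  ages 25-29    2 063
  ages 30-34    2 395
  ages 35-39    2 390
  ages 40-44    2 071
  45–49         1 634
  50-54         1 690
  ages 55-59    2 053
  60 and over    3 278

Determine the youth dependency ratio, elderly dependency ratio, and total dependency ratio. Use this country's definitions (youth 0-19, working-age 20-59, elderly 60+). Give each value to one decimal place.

Youth dependency ratio: 19.5
Old-age dependency ratio: 19.7
Total dependency ratio: 39.3

0–19: 831 + 686 + 831 + 894 = 3 242
20–59: 2 303 + 2 063 + 2 395 + 2 390 + 2 071 + 1 634 + 1 690 + 2 053 = 16 599
60+: 3 278
Youth dependency ratio = 3 242 / 16 599 × 100 = 19.5
Old-age dependency ratio = 3 278 / 16 599 × 100 = 19.7
Total dependency ratio = (3 242 + 3 278) / 16 599 × 100 = 6 520 / 16 599 × 100 = 39.3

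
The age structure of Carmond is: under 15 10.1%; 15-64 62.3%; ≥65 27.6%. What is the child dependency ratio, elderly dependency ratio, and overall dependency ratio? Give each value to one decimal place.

Youth dependency ratio = 10.1 / 62.3 × 100 = 16.2
Old-age dependency ratio = 27.6 / 62.3 × 100 = 44.3
Total dependency ratio = (10.1 + 27.6) / 62.3 × 100 = 37.7 / 62.3 × 100 = 60.5

Youth dependency ratio: 16.2
Old-age dependency ratio: 44.3
Total dependency ratio: 60.5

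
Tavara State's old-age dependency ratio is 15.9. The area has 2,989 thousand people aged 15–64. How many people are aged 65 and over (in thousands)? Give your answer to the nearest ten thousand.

Old-age dependency ratio = elderly / working-age × 100
15.9 = E / 2,989 × 100
⇒ 480

Aged 65 and over: 480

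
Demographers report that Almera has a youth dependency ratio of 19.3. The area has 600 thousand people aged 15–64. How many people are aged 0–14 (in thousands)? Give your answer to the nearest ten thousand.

Youth dependency ratio = youth / working-age × 100
19.3 = Y / 600 × 100
⇒ 120

Aged 0–14: 120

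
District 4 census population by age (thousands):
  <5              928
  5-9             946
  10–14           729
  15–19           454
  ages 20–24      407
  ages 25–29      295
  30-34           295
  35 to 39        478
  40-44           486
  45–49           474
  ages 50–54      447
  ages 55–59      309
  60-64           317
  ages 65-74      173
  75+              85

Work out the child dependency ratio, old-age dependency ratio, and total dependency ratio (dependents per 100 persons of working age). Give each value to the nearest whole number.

Youth dependency ratio: 66
Old-age dependency ratio: 7
Total dependency ratio: 72

0–14: 928 + 946 + 729 = 2 603
15–64: 454 + 407 + 295 + 295 + 478 + 486 + 474 + 447 + 309 + 317 = 3 962
65+: 173 + 85 = 258
Youth dependency ratio = 2 603 / 3 962 × 100 = 66
Old-age dependency ratio = 258 / 3 962 × 100 = 7
Total dependency ratio = (2 603 + 258) / 3 962 × 100 = 2 861 / 3 962 × 100 = 72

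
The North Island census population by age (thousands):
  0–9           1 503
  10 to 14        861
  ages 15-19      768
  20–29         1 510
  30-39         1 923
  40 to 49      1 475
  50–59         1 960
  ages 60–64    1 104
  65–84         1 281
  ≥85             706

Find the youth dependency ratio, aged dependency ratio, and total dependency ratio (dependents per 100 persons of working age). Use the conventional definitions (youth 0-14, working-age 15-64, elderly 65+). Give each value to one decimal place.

Youth dependency ratio: 27.0
Old-age dependency ratio: 22.7
Total dependency ratio: 49.8

0–14: 1 503 + 861 = 2 364
15–64: 768 + 1 510 + 1 923 + 1 475 + 1 960 + 1 104 = 8 740
65+: 1 281 + 706 = 1 987
Youth dependency ratio = 2 364 / 8 740 × 100 = 27.0
Old-age dependency ratio = 1 987 / 8 740 × 100 = 22.7
Total dependency ratio = (2 364 + 1 987) / 8 740 × 100 = 4 351 / 8 740 × 100 = 49.8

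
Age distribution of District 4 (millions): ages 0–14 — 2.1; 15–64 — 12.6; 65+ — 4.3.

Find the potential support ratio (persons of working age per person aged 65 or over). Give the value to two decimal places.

Potential support ratio: 2.93

Potential support ratio = 12.6 / 4.3 = 2.93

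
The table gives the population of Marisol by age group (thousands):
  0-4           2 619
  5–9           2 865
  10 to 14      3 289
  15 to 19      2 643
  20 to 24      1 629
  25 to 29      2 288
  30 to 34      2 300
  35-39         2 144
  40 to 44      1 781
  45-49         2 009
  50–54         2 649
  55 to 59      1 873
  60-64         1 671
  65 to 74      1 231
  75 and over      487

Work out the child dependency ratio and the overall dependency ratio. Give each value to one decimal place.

0–14: 2 619 + 2 865 + 3 289 = 8 773
15–64: 2 643 + 1 629 + 2 288 + 2 300 + 2 144 + 1 781 + 2 009 + 2 649 + 1 873 + 1 671 = 20 987
65+: 1 231 + 487 = 1 718
Youth dependency ratio = 8 773 / 20 987 × 100 = 41.8
Total dependency ratio = (8 773 + 1 718) / 20 987 × 100 = 10 491 / 20 987 × 100 = 50.0

Youth dependency ratio: 41.8
Total dependency ratio: 50.0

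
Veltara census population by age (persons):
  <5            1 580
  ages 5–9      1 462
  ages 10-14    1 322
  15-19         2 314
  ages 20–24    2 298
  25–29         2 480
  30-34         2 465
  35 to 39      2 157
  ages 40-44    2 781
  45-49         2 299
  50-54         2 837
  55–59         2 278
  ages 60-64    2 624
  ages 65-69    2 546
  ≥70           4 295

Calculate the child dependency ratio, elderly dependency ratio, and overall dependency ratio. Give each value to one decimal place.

Youth dependency ratio: 17.8
Old-age dependency ratio: 27.9
Total dependency ratio: 45.7

0–14: 1 580 + 1 462 + 1 322 = 4 364
15–64: 2 314 + 2 298 + 2 480 + 2 465 + 2 157 + 2 781 + 2 299 + 2 837 + 2 278 + 2 624 = 24 533
65+: 2 546 + 4 295 = 6 841
Youth dependency ratio = 4 364 / 24 533 × 100 = 17.8
Old-age dependency ratio = 6 841 / 24 533 × 100 = 27.9
Total dependency ratio = (4 364 + 6 841) / 24 533 × 100 = 11 205 / 24 533 × 100 = 45.7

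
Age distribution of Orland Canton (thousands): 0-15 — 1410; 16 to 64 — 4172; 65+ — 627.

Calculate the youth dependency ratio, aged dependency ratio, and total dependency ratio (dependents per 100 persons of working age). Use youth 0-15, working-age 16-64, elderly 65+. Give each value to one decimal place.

Youth dependency ratio: 33.8
Old-age dependency ratio: 15.0
Total dependency ratio: 48.8

Youth dependency ratio = 1410 / 4172 × 100 = 33.8
Old-age dependency ratio = 627 / 4172 × 100 = 15.0
Total dependency ratio = (1410 + 627) / 4172 × 100 = 2037 / 4172 × 100 = 48.8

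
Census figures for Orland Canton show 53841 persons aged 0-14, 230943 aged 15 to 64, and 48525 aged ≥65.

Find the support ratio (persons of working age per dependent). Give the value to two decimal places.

Support ratio = 230943 / (53841 + 48525) = 230943 / 102366 = 2.26

Support ratio: 2.26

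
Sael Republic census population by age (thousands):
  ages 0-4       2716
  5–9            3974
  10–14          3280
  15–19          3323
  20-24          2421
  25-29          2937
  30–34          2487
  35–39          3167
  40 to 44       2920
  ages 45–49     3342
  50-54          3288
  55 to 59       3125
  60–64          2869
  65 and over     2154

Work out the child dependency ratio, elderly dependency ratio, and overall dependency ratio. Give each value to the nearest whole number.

Youth dependency ratio: 33
Old-age dependency ratio: 7
Total dependency ratio: 41

0–14: 2716 + 3974 + 3280 = 9970
15–64: 3323 + 2421 + 2937 + 2487 + 3167 + 2920 + 3342 + 3288 + 3125 + 2869 = 29879
65+: 2154
Youth dependency ratio = 9970 / 29879 × 100 = 33
Old-age dependency ratio = 2154 / 29879 × 100 = 7
Total dependency ratio = (9970 + 2154) / 29879 × 100 = 12124 / 29879 × 100 = 41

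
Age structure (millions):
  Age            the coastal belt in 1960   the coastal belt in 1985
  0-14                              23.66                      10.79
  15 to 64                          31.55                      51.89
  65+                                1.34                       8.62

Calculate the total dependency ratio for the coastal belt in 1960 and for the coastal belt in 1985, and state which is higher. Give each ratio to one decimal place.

the coastal belt in 1960: (23.66 + 1.34) / 31.55 × 100 = 25.00 / 31.55 × 100 = 79.2
the coastal belt in 1985: (10.79 + 8.62) / 51.89 × 100 = 19.41 / 51.89 × 100 = 37.4

the coastal belt in 1960: 79.2
the coastal belt in 1985: 37.4
Higher: the coastal belt in 1960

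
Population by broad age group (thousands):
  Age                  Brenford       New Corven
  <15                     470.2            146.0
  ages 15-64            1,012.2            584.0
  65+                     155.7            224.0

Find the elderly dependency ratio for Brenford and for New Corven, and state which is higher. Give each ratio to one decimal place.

Brenford: 15.4
New Corven: 38.4
Higher: New Corven

Brenford: 155.7 / 1,012.2 × 100 = 15.4
New Corven: 224.0 / 584.0 × 100 = 38.4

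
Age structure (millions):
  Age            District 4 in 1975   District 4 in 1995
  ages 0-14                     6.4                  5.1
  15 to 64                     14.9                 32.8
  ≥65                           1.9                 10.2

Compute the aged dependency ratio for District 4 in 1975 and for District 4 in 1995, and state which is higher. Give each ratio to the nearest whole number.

District 4 in 1975: 1.9 / 14.9 × 100 = 13
District 4 in 1995: 10.2 / 32.8 × 100 = 31

District 4 in 1975: 13
District 4 in 1995: 31
Higher: District 4 in 1995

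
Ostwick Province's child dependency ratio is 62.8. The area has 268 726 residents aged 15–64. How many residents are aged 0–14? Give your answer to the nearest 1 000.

Aged 0–14: 169 000

Youth dependency ratio = youth / working-age × 100
62.8 = Y / 268 726 × 100
⇒ 169 000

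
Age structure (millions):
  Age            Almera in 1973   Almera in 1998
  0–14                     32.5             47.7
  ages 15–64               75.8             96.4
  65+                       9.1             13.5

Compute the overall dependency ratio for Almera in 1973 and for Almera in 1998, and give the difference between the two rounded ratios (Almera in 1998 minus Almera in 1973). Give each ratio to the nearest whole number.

Almera in 1973: 55
Almera in 1998: 63
Difference: +8

Almera in 1973: (32.5 + 9.1) / 75.8 × 100 = 41.6 / 75.8 × 100 = 55
Almera in 1998: (47.7 + 13.5) / 96.4 × 100 = 61.2 / 96.4 × 100 = 63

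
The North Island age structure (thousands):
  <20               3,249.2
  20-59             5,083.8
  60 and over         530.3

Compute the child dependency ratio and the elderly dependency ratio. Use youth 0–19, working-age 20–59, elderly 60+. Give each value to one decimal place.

Youth dependency ratio = 3,249.2 / 5,083.8 × 100 = 63.9
Old-age dependency ratio = 530.3 / 5,083.8 × 100 = 10.4

Youth dependency ratio: 63.9
Old-age dependency ratio: 10.4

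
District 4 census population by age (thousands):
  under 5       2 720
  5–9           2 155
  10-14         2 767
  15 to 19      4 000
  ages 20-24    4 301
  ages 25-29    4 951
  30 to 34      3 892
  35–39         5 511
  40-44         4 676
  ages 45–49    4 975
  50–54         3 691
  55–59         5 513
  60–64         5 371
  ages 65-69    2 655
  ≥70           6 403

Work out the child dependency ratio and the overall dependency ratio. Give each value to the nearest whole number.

Youth dependency ratio: 16
Total dependency ratio: 36

0–14: 2 720 + 2 155 + 2 767 = 7 642
15–64: 4 000 + 4 301 + 4 951 + 3 892 + 5 511 + 4 676 + 4 975 + 3 691 + 5 513 + 5 371 = 46 881
65+: 2 655 + 6 403 = 9 058
Youth dependency ratio = 7 642 / 46 881 × 100 = 16
Total dependency ratio = (7 642 + 9 058) / 46 881 × 100 = 16 700 / 46 881 × 100 = 36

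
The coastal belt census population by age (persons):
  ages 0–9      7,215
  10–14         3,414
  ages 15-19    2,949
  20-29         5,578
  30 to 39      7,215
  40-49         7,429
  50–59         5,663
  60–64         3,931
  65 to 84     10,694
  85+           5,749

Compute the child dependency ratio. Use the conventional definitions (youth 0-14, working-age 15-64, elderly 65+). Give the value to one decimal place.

0–14: 7,215 + 3,414 = 10,629
15–64: 2,949 + 5,578 + 7,215 + 7,429 + 5,663 + 3,931 = 32,765
65+: 10,694 + 5,749 = 16,443
Youth dependency ratio = 10,629 / 32,765 × 100 = 32.4

Youth dependency ratio: 32.4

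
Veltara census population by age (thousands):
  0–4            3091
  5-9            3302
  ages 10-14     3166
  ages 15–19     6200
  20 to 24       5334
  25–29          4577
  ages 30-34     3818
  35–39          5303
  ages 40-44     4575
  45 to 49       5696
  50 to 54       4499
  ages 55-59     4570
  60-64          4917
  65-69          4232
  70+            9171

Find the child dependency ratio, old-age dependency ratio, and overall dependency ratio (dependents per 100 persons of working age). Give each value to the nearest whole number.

Youth dependency ratio: 19
Old-age dependency ratio: 27
Total dependency ratio: 46

0–14: 3091 + 3302 + 3166 = 9559
15–64: 6200 + 5334 + 4577 + 3818 + 5303 + 4575 + 5696 + 4499 + 4570 + 4917 = 49489
65+: 4232 + 9171 = 13403
Youth dependency ratio = 9559 / 49489 × 100 = 19
Old-age dependency ratio = 13403 / 49489 × 100 = 27
Total dependency ratio = (9559 + 13403) / 49489 × 100 = 22962 / 49489 × 100 = 46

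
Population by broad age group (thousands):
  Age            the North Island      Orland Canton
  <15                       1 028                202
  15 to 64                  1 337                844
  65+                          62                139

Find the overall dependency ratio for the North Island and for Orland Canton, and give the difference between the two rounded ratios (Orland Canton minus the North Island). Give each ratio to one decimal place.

the North Island: (1 028 + 62) / 1 337 × 100 = 1 090 / 1 337 × 100 = 81.5
Orland Canton: (202 + 139) / 844 × 100 = 341 / 844 × 100 = 40.4

the North Island: 81.5
Orland Canton: 40.4
Difference: -41.1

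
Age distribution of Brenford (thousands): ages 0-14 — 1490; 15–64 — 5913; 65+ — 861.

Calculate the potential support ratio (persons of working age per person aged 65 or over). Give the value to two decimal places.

Potential support ratio = 5913 / 861 = 6.87

Potential support ratio: 6.87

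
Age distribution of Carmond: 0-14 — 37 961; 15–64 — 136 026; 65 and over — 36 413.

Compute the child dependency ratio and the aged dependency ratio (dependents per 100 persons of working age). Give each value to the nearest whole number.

Youth dependency ratio: 28
Old-age dependency ratio: 27

Youth dependency ratio = 37 961 / 136 026 × 100 = 28
Old-age dependency ratio = 36 413 / 136 026 × 100 = 27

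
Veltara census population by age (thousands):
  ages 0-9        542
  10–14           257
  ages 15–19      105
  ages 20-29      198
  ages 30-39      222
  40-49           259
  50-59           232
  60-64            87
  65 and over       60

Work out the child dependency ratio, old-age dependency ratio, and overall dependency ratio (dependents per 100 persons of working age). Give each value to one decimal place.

Youth dependency ratio: 72.4
Old-age dependency ratio: 5.4
Total dependency ratio: 77.9

0–14: 542 + 257 = 799
15–64: 105 + 198 + 222 + 259 + 232 + 87 = 1103
65+: 60
Youth dependency ratio = 799 / 1103 × 100 = 72.4
Old-age dependency ratio = 60 / 1103 × 100 = 5.4
Total dependency ratio = (799 + 60) / 1103 × 100 = 859 / 1103 × 100 = 77.9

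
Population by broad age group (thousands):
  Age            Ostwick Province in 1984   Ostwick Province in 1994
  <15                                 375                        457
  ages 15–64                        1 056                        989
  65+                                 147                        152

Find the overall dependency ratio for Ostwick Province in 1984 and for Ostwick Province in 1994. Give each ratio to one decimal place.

Ostwick Province in 1984: 49.4
Ostwick Province in 1994: 61.6

Ostwick Province in 1984: (375 + 147) / 1 056 × 100 = 522 / 1 056 × 100 = 49.4
Ostwick Province in 1994: (457 + 152) / 989 × 100 = 609 / 989 × 100 = 61.6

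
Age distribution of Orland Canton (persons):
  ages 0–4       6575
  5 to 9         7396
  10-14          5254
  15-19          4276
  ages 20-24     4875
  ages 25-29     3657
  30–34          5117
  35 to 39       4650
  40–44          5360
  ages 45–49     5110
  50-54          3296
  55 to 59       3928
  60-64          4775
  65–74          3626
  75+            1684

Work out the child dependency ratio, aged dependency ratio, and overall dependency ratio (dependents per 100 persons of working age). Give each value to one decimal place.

0–14: 6575 + 7396 + 5254 = 19225
15–64: 4276 + 4875 + 3657 + 5117 + 4650 + 5360 + 5110 + 3296 + 3928 + 4775 = 45044
65+: 3626 + 1684 = 5310
Youth dependency ratio = 19225 / 45044 × 100 = 42.7
Old-age dependency ratio = 5310 / 45044 × 100 = 11.8
Total dependency ratio = (19225 + 5310) / 45044 × 100 = 24535 / 45044 × 100 = 54.5

Youth dependency ratio: 42.7
Old-age dependency ratio: 11.8
Total dependency ratio: 54.5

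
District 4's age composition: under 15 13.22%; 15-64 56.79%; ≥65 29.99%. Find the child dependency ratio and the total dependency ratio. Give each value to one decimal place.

Youth dependency ratio: 23.3
Total dependency ratio: 76.1

Youth dependency ratio = 13.22 / 56.79 × 100 = 23.3
Total dependency ratio = (13.22 + 29.99) / 56.79 × 100 = 43.21 / 56.79 × 100 = 76.1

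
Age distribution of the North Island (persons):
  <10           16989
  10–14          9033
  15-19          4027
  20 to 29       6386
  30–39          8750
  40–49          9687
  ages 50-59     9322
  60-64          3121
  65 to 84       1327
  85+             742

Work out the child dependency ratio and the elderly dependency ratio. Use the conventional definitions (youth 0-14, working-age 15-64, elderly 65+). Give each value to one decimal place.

0–14: 16989 + 9033 = 26022
15–64: 4027 + 6386 + 8750 + 9687 + 9322 + 3121 = 41293
65+: 1327 + 742 = 2069
Youth dependency ratio = 26022 / 41293 × 100 = 63.0
Old-age dependency ratio = 2069 / 41293 × 100 = 5.0

Youth dependency ratio: 63.0
Old-age dependency ratio: 5.0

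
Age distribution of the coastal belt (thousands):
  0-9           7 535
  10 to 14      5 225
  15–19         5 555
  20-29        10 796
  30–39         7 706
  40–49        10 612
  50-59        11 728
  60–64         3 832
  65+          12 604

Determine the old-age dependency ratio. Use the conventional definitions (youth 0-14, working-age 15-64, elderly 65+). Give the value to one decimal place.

Old-age dependency ratio: 25.1

0–14: 7 535 + 5 225 = 12 760
15–64: 5 555 + 10 796 + 7 706 + 10 612 + 11 728 + 3 832 = 50 229
65+: 12 604
Old-age dependency ratio = 12 604 / 50 229 × 100 = 25.1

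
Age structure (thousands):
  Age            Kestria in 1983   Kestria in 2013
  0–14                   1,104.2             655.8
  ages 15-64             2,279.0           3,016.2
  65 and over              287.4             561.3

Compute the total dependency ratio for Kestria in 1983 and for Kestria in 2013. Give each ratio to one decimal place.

Kestria in 1983: (1,104.2 + 287.4) / 2,279.0 × 100 = 1,391.6 / 2,279.0 × 100 = 61.1
Kestria in 2013: (655.8 + 561.3) / 3,016.2 × 100 = 1,217.1 / 3,016.2 × 100 = 40.4

Kestria in 1983: 61.1
Kestria in 2013: 40.4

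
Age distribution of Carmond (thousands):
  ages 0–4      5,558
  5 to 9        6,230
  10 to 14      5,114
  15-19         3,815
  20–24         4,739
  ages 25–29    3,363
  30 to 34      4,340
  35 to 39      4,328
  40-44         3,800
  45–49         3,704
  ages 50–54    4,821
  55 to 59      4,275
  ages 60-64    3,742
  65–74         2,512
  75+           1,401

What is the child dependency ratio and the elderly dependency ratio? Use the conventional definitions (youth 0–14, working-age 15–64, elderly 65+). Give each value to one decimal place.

0–14: 5,558 + 6,230 + 5,114 = 16,902
15–64: 3,815 + 4,739 + 3,363 + 4,340 + 4,328 + 3,800 + 3,704 + 4,821 + 4,275 + 3,742 = 40,927
65+: 2,512 + 1,401 = 3,913
Youth dependency ratio = 16,902 / 40,927 × 100 = 41.3
Old-age dependency ratio = 3,913 / 40,927 × 100 = 9.6

Youth dependency ratio: 41.3
Old-age dependency ratio: 9.6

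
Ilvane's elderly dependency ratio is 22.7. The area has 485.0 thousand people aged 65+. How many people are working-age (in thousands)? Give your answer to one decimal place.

Old-age dependency ratio = elderly / working-age × 100
22.7 = 485.0 / W × 100
⇒ 2136.6

Working-age: 2136.6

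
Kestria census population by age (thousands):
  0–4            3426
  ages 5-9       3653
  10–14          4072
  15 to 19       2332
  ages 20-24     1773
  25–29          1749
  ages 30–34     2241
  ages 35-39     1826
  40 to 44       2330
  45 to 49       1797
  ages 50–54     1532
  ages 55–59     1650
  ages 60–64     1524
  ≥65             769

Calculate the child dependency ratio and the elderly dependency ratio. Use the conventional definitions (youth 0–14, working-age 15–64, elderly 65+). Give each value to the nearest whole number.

0–14: 3426 + 3653 + 4072 = 11151
15–64: 2332 + 1773 + 1749 + 2241 + 1826 + 2330 + 1797 + 1532 + 1650 + 1524 = 18754
65+: 769
Youth dependency ratio = 11151 / 18754 × 100 = 59
Old-age dependency ratio = 769 / 18754 × 100 = 4

Youth dependency ratio: 59
Old-age dependency ratio: 4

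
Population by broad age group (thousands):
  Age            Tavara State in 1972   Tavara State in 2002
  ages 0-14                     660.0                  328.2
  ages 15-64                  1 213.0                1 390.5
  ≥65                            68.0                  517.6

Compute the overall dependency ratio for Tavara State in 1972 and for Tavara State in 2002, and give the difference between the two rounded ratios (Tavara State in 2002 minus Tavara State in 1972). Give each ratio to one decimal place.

Tavara State in 1972: (660.0 + 68.0) / 1 213.0 × 100 = 728.0 / 1 213.0 × 100 = 60.0
Tavara State in 2002: (328.2 + 517.6) / 1 390.5 × 100 = 845.8 / 1 390.5 × 100 = 60.8

Tavara State in 1972: 60.0
Tavara State in 2002: 60.8
Difference: +0.8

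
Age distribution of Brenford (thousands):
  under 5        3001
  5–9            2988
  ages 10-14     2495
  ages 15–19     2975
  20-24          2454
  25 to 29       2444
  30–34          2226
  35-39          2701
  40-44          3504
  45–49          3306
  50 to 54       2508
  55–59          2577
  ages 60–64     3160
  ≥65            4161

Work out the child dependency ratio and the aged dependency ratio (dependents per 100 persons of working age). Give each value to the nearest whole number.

Youth dependency ratio: 30
Old-age dependency ratio: 15

0–14: 3001 + 2988 + 2495 = 8484
15–64: 2975 + 2454 + 2444 + 2226 + 2701 + 3504 + 3306 + 2508 + 2577 + 3160 = 27855
65+: 4161
Youth dependency ratio = 8484 / 27855 × 100 = 30
Old-age dependency ratio = 4161 / 27855 × 100 = 15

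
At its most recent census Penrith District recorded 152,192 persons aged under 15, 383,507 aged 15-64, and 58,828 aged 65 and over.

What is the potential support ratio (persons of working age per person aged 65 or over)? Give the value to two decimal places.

Potential support ratio = 383,507 / 58,828 = 6.52

Potential support ratio: 6.52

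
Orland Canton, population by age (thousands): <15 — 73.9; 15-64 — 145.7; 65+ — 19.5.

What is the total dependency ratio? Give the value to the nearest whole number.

Total dependency ratio = (73.9 + 19.5) / 145.7 × 100 = 93.4 / 145.7 × 100 = 64

Total dependency ratio: 64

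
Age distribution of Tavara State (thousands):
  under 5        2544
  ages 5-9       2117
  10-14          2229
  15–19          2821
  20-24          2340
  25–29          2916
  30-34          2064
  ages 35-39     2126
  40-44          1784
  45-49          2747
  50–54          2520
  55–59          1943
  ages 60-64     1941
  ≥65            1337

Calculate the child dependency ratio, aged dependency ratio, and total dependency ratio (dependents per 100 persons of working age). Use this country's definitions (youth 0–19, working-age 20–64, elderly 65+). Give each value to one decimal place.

Youth dependency ratio: 47.6
Old-age dependency ratio: 6.6
Total dependency ratio: 54.2

0–19: 2544 + 2117 + 2229 + 2821 = 9711
20–64: 2340 + 2916 + 2064 + 2126 + 1784 + 2747 + 2520 + 1943 + 1941 = 20381
65+: 1337
Youth dependency ratio = 9711 / 20381 × 100 = 47.6
Old-age dependency ratio = 1337 / 20381 × 100 = 6.6
Total dependency ratio = (9711 + 1337) / 20381 × 100 = 11048 / 20381 × 100 = 54.2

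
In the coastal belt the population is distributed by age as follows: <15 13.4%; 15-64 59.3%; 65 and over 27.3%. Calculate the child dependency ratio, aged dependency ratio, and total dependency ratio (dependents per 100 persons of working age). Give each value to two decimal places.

Youth dependency ratio = 13.4 / 59.3 × 100 = 22.60
Old-age dependency ratio = 27.3 / 59.3 × 100 = 46.04
Total dependency ratio = (13.4 + 27.3) / 59.3 × 100 = 40.7 / 59.3 × 100 = 68.63

Youth dependency ratio: 22.60
Old-age dependency ratio: 46.04
Total dependency ratio: 68.63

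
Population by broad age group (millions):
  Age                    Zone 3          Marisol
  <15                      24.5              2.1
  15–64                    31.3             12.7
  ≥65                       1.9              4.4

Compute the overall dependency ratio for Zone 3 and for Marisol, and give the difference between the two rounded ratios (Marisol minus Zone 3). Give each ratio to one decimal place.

Zone 3: (24.5 + 1.9) / 31.3 × 100 = 26.4 / 31.3 × 100 = 84.3
Marisol: (2.1 + 4.4) / 12.7 × 100 = 6.5 / 12.7 × 100 = 51.2

Zone 3: 84.3
Marisol: 51.2
Difference: -33.1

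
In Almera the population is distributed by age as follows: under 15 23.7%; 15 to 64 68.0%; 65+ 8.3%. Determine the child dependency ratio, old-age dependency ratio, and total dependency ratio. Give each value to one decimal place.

Youth dependency ratio: 34.9
Old-age dependency ratio: 12.2
Total dependency ratio: 47.1

Youth dependency ratio = 23.7 / 68.0 × 100 = 34.9
Old-age dependency ratio = 8.3 / 68.0 × 100 = 12.2
Total dependency ratio = (23.7 + 8.3) / 68.0 × 100 = 32.0 / 68.0 × 100 = 47.1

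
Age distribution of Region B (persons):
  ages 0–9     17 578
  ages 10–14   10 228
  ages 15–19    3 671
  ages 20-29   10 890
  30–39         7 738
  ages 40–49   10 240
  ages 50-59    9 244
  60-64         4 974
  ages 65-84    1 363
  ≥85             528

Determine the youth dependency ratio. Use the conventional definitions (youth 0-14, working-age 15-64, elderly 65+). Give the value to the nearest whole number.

0–14: 17 578 + 10 228 = 27 806
15–64: 3 671 + 10 890 + 7 738 + 10 240 + 9 244 + 4 974 = 46 757
65+: 1 363 + 528 = 1 891
Youth dependency ratio = 27 806 / 46 757 × 100 = 59

Youth dependency ratio: 59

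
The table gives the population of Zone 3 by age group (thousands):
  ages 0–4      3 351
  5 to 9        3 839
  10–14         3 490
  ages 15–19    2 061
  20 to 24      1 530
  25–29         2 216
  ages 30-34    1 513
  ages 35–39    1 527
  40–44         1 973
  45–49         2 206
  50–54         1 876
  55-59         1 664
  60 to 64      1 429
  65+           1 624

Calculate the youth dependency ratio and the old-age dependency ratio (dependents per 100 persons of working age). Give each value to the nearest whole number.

Youth dependency ratio: 59
Old-age dependency ratio: 9

0–14: 3 351 + 3 839 + 3 490 = 10 680
15–64: 2 061 + 1 530 + 2 216 + 1 513 + 1 527 + 1 973 + 2 206 + 1 876 + 1 664 + 1 429 = 17 995
65+: 1 624
Youth dependency ratio = 10 680 / 17 995 × 100 = 59
Old-age dependency ratio = 1 624 / 17 995 × 100 = 9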